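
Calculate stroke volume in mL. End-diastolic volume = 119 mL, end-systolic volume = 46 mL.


SV = EDV - ESV
SV = 119 - 46
SV = 73 mL


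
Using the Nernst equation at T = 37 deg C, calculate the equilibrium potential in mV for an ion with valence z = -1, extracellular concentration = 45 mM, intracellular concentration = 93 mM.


E = (RT/(zF)) * ln(C_out/C_in)
T = 37 + 273.15 = 310.15 K
E = (8.314 * 310.15 / (-1 * 96485)) * ln(45/93)
E = 19.4 mV


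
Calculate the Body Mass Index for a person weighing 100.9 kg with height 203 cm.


BMI = weight / height^2
height = 203 cm = 2.03 m
BMI = 100.9 / 2.03^2
BMI = 24.48 kg/m^2


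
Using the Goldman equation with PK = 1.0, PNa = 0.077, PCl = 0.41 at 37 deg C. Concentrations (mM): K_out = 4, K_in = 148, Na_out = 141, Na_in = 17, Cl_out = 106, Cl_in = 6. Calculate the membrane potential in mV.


Vm = (RT/F)*ln((PK*Ko + PNa*Nao + PCl*Cli)/(PK*Ki + PNa*Nai + PCl*Clo))
Numer = 17.317, Denom = 192.769
Vm = -64.4 mV


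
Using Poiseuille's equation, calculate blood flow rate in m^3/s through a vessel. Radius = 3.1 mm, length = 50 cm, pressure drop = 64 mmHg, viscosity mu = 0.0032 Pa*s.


Q = pi*r^4*dP / (8*mu*L)
r = 0.0031 m, L = 0.5 m
dP = 64 mmHg = 8532.608 Pa
Q = 1.9341e-04 m^3/s


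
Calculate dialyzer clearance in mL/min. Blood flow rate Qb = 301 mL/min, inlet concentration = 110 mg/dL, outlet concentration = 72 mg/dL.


K = Qb * (Cb_in - Cb_out) / Cb_in
K = 301 * (110 - 72) / 110
K = 104 mL/min


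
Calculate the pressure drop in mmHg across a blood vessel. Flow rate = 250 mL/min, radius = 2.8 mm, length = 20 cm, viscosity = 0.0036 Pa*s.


dP = 8*mu*L*Q / (pi*r^4)
Q = 250 mL/min = 4.16667e-06 m^3/s
dP = 124.288 Pa = 124.288 / 133.322 mmHg = 0.9322 mmHg


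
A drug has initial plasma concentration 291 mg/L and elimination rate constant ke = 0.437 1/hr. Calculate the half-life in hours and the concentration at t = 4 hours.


t_half = ln(2) / ke = 0.693147 / 0.437 = 1.586 hr
C(t) = C0 * exp(-ke*t) = 291 * exp(-0.437*4)
C(4) = 50.67 mg/L


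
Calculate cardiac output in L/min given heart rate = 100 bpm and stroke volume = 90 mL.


CO = HR * SV
CO = 100 * 90 / 1000
CO = 9 L/min


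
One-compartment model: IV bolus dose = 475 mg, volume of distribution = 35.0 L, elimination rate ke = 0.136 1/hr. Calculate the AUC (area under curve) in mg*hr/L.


C0 = Dose/Vd = 475/35.0 = 13.5714 mg/L
AUC = C0/ke = 13.5714/0.136
AUC = 99.79 mg*hr/L


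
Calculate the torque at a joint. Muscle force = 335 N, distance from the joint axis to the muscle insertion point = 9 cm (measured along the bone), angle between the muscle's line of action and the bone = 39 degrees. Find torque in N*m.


Torque = F * d * sin(theta)   (moment arm = d*sin(theta))
d = 9 cm = 0.09 m
Torque = 335 * 0.09 * sin(39)
Torque = 18.97 N*m


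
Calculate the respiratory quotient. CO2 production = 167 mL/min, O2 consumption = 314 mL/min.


RQ = VCO2 / VO2
RQ = 167 / 314
RQ = 0.5318


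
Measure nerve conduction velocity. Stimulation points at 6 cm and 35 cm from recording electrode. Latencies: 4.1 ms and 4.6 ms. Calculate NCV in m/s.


Distance = (35 - 6) / 100 = 0.29 m
dt = (4.6 - 4.1) / 1000 = 5.0000e-04 s
NCV = dist / dt = 580 m/s


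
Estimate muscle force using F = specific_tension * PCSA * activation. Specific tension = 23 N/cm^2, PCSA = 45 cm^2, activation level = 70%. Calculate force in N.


F = sigma * PCSA * activation
F = 23 * 45 * 0.7
F = 724.5 N


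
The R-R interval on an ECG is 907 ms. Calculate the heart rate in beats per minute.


HR = 60 / RR_interval(s)
RR = 907 ms = 0.907 s
HR = 60 / 0.907 = 66.15 bpm


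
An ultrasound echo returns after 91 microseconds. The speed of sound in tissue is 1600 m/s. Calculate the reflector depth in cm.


depth = c * t / 2
t = 91 us = 9.1000e-05 s
depth = 1600 * 9.1000e-05 / 2
depth = 0.0728 m = 7.28 cm


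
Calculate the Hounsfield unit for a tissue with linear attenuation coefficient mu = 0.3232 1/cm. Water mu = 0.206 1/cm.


HU = ((mu_tissue - mu_water) / mu_water) * 1000
HU = ((0.3232 - 0.206) / 0.206) * 1000
HU = 568.9


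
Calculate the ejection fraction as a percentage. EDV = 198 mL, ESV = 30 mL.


SV = EDV - ESV = 198 - 30 = 168 mL
EF = SV/EDV * 100 = 168/198 * 100
EF = 84.85%


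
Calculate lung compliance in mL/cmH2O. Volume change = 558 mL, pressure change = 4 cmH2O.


C = dV / dP
C = 558 / 4
C = 139.5 mL/cmH2O


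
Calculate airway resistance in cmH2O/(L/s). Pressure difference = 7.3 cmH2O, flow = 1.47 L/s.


R = dP / flow
R = 7.3 / 1.47
R = 4.966 cmH2O/(L/s)


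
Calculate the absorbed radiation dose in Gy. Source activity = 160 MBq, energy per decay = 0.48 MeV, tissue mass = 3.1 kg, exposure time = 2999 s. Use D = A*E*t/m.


A = 160 MBq = 1.6000e+08 Bq
E = 0.48 MeV = 7.6896e-14 J
D = A*E*t/m = 1.6000e+08*7.6896e-14*2999/3.1
D = 0.0119 Gy


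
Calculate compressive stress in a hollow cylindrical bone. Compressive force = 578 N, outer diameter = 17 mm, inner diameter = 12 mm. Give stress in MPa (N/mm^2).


A = pi*(r_o^2 - r_i^2)
r_o = 8.5 mm, r_i = 6 mm
A = 113.883 mm^2
sigma = F/A = 578 / 113.883
sigma = 5.075 MPa


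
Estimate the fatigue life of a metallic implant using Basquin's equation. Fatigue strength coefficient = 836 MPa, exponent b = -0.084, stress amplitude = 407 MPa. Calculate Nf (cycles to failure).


sigma_a = sigma_f' * (2Nf)^b
2Nf = (sigma_a/sigma_f')^(1/b)
2Nf = (407/836)^(1/-0.084)
2Nf = 5267.0793
Nf = 2634


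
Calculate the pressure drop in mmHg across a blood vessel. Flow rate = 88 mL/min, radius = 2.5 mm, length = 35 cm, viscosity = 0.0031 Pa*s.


dP = 8*mu*L*Q / (pi*r^4)
Q = 88 mL/min = 1.46667e-06 m^3/s
dP = 103.739 Pa = 103.739 / 133.322 mmHg = 0.7781 mmHg


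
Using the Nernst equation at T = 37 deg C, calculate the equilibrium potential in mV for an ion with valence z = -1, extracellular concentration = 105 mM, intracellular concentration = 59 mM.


E = (RT/(zF)) * ln(C_out/C_in)
T = 37 + 273.15 = 310.15 K
E = (8.314 * 310.15 / (-1 * 96485)) * ln(105/59)
E = -15.41 mV


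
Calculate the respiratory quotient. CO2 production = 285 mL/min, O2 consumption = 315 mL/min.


RQ = VCO2 / VO2
RQ = 285 / 315
RQ = 0.9048


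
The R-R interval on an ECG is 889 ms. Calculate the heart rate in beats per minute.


HR = 60 / RR_interval(s)
RR = 889 ms = 0.889 s
HR = 60 / 0.889 = 67.49 bpm


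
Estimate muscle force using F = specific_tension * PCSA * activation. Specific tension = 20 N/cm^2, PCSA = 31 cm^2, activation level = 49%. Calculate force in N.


F = sigma * PCSA * activation
F = 20 * 31 * 0.49
F = 303.8 N


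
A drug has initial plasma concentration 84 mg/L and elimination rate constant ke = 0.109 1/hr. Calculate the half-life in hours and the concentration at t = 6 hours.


t_half = ln(2) / ke = 0.693147 / 0.109 = 6.359 hr
C(t) = C0 * exp(-ke*t) = 84 * exp(-0.109*6)
C(6) = 43.68 mg/L


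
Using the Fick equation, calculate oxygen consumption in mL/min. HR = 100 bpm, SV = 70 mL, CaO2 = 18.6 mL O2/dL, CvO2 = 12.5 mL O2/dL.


CO = HR*SV = 100*70/1000 = 7 L/min
a-v O2 diff = 18.6 - 12.5 = 6.1 mL/dL
VO2 = CO * (CaO2-CvO2) * 10 dL/L
VO2 = 7 * 6.1 * 10
VO2 = 427 mL/min


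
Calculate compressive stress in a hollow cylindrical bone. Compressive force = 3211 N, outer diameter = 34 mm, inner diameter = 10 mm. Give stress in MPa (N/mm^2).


A = pi*(r_o^2 - r_i^2)
r_o = 17 mm, r_i = 5 mm
A = 829.38 mm^2
sigma = F/A = 3211 / 829.38
sigma = 3.872 MPa


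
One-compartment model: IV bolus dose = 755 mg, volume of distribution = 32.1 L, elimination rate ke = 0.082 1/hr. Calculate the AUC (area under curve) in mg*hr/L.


C0 = Dose/Vd = 755/32.1 = 23.5202 mg/L
AUC = C0/ke = 23.5202/0.082
AUC = 286.8 mg*hr/L


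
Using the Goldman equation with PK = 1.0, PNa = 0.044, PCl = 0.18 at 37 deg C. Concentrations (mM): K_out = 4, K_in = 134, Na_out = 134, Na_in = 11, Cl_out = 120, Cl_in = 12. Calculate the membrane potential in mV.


Vm = (RT/F)*ln((PK*Ko + PNa*Nao + PCl*Cli)/(PK*Ki + PNa*Nai + PCl*Clo))
Numer = 12.056, Denom = 156.084
Vm = -68.44 mV


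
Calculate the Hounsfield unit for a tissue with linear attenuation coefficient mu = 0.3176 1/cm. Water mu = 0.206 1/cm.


HU = ((mu_tissue - mu_water) / mu_water) * 1000
HU = ((0.3176 - 0.206) / 0.206) * 1000
HU = 541.7


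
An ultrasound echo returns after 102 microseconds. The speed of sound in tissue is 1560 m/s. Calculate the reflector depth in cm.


depth = c * t / 2
t = 102 us = 1.0200e-04 s
depth = 1560 * 1.0200e-04 / 2
depth = 0.07956 m = 7.956 cm


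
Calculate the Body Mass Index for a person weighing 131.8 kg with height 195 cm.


BMI = weight / height^2
height = 195 cm = 1.95 m
BMI = 131.8 / 1.95^2
BMI = 34.66 kg/m^2


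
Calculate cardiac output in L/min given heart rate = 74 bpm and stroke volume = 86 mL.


CO = HR * SV
CO = 74 * 86 / 1000
CO = 6.364 L/min


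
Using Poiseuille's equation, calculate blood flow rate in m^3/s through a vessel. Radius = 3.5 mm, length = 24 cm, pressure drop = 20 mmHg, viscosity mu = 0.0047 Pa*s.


Q = pi*r^4*dP / (8*mu*L)
r = 0.0035 m, L = 0.24 m
dP = 20 mmHg = 2666.44 Pa
Q = 1.3930e-04 m^3/s


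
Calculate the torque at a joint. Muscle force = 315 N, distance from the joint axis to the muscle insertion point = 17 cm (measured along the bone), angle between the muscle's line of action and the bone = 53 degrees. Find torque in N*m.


Torque = F * d * sin(theta)   (moment arm = d*sin(theta))
d = 17 cm = 0.17 m
Torque = 315 * 0.17 * sin(53)
Torque = 42.77 N*m


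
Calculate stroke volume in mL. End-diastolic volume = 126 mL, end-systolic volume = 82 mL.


SV = EDV - ESV
SV = 126 - 82
SV = 44 mL


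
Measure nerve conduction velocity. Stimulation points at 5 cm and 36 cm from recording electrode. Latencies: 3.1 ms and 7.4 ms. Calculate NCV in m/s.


Distance = (36 - 5) / 100 = 0.31 m
dt = (7.4 - 3.1) / 1000 = 0.0043 s
NCV = dist / dt = 72.09 m/s


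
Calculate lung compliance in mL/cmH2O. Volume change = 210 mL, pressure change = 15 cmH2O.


C = dV / dP
C = 210 / 15
C = 14 mL/cmH2O


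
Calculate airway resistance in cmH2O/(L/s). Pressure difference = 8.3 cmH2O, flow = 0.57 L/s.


R = dP / flow
R = 8.3 / 0.57
R = 14.56 cmH2O/(L/s)


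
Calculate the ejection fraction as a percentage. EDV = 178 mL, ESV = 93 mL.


SV = EDV - ESV = 178 - 93 = 85 mL
EF = SV/EDV * 100 = 85/178 * 100
EF = 47.75%


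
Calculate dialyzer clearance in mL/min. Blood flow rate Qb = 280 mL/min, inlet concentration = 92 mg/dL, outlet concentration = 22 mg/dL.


K = Qb * (Cb_in - Cb_out) / Cb_in
K = 280 * (92 - 22) / 92
K = 213 mL/min


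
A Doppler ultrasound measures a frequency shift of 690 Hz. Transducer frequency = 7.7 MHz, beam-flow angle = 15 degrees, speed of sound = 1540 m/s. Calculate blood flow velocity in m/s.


v = fd * c / (2 * f0 * cos(theta))
v = 690 * 1540 / (2 * 7.7000e+06 * cos(15))
v = 0.07143 m/s


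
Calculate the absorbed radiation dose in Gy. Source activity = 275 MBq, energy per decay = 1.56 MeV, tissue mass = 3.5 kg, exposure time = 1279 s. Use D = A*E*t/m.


A = 275 MBq = 2.7500e+08 Bq
E = 1.56 MeV = 2.49912e-13 J
D = A*E*t/m = 2.7500e+08*2.49912e-13*1279/3.5
D = 0.02511 Gy


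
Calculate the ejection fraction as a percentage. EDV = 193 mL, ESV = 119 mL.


SV = EDV - ESV = 193 - 119 = 74 mL
EF = SV/EDV * 100 = 74/193 * 100
EF = 38.34%


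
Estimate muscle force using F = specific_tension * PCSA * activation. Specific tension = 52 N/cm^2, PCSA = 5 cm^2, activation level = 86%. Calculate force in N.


F = sigma * PCSA * activation
F = 52 * 5 * 0.86
F = 223.6 N


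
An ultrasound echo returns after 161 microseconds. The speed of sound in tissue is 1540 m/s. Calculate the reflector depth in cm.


depth = c * t / 2
t = 161 us = 1.6100e-04 s
depth = 1540 * 1.6100e-04 / 2
depth = 0.12397 m = 12.397 cm


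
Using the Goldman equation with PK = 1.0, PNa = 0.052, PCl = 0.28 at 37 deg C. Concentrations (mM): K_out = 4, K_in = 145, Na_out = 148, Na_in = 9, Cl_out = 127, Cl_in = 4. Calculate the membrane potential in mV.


Vm = (RT/F)*ln((PK*Ko + PNa*Nao + PCl*Cli)/(PK*Ki + PNa*Nai + PCl*Clo))
Numer = 12.816, Denom = 181.028
Vm = -70.77 mV


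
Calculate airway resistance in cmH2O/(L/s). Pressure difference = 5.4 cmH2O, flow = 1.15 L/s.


R = dP / flow
R = 5.4 / 1.15
R = 4.696 cmH2O/(L/s)


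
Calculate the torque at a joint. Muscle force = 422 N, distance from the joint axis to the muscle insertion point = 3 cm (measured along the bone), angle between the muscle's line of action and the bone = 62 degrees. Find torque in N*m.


Torque = F * d * sin(theta)   (moment arm = d*sin(theta))
d = 3 cm = 0.03 m
Torque = 422 * 0.03 * sin(62)
Torque = 11.18 N*m


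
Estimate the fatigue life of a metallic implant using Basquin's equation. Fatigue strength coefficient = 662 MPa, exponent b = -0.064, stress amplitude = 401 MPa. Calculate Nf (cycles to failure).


sigma_a = sigma_f' * (2Nf)^b
2Nf = (sigma_a/sigma_f')^(1/b)
2Nf = (401/662)^(1/-0.064)
2Nf = 2522.1753
Nf = 1261


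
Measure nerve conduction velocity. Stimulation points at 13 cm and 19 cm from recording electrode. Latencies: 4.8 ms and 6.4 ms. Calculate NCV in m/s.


Distance = (19 - 13) / 100 = 0.06 m
dt = (6.4 - 4.8) / 1000 = 0.0016 s
NCV = dist / dt = 37.5 m/s


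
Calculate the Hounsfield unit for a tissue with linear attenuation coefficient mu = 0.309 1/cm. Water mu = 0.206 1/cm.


HU = ((mu_tissue - mu_water) / mu_water) * 1000
HU = ((0.309 - 0.206) / 0.206) * 1000
HU = 500


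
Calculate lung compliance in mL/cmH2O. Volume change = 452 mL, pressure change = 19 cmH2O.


C = dV / dP
C = 452 / 19
C = 23.79 mL/cmH2O


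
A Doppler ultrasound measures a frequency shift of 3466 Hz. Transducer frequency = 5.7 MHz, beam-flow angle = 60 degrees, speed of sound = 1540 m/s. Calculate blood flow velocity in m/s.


v = fd * c / (2 * f0 * cos(theta))
v = 3466 * 1540 / (2 * 5.7000e+06 * cos(60))
v = 0.9364 m/s


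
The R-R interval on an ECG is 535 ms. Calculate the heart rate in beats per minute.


HR = 60 / RR_interval(s)
RR = 535 ms = 0.535 s
HR = 60 / 0.535 = 112.1 bpm


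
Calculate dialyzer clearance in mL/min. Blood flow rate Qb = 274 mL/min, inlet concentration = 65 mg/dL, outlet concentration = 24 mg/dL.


K = Qb * (Cb_in - Cb_out) / Cb_in
K = 274 * (65 - 24) / 65
K = 172.8 mL/min


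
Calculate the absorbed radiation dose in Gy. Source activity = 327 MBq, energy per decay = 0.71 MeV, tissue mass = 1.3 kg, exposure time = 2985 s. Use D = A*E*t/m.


A = 327 MBq = 3.2700e+08 Bq
E = 0.71 MeV = 1.13742e-13 J
D = A*E*t/m = 3.2700e+08*1.13742e-13*2985/1.3
D = 0.0854 Gy


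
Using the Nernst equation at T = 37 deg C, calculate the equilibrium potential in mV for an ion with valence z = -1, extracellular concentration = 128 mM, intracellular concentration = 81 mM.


E = (RT/(zF)) * ln(C_out/C_in)
T = 37 + 273.15 = 310.15 K
E = (8.314 * 310.15 / (-1 * 96485)) * ln(128/81)
E = -12.23 mV


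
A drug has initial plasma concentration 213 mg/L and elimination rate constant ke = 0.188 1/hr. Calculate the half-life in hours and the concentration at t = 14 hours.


t_half = ln(2) / ke = 0.693147 / 0.188 = 3.687 hr
C(t) = C0 * exp(-ke*t) = 213 * exp(-0.188*14)
C(14) = 15.32 mg/L


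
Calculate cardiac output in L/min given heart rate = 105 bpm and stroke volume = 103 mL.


CO = HR * SV
CO = 105 * 103 / 1000
CO = 10.81 L/min


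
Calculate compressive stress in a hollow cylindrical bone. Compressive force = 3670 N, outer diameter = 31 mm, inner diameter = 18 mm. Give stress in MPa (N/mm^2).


A = pi*(r_o^2 - r_i^2)
r_o = 15.5 mm, r_i = 9 mm
A = 500.299 mm^2
sigma = F/A = 3670 / 500.299
sigma = 7.336 MPa


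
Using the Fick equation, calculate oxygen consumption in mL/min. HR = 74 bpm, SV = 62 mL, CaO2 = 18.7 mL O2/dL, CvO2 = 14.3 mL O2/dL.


CO = HR*SV = 74*62/1000 = 4.588 L/min
a-v O2 diff = 18.7 - 14.3 = 4.4 mL/dL
VO2 = CO * (CaO2-CvO2) * 10 dL/L
VO2 = 4.588 * 4.4 * 10
VO2 = 201.9 mL/min


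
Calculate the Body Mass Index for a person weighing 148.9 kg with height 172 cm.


BMI = weight / height^2
height = 172 cm = 1.72 m
BMI = 148.9 / 1.72^2
BMI = 50.33 kg/m^2


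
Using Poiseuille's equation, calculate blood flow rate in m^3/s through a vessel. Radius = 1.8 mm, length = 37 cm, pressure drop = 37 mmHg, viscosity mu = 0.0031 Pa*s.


Q = pi*r^4*dP / (8*mu*L)
r = 0.0018 m, L = 0.37 m
dP = 37 mmHg = 4932.914 Pa
Q = 1.7729e-05 m^3/s


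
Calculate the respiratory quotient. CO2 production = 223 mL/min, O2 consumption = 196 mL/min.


RQ = VCO2 / VO2
RQ = 223 / 196
RQ = 1.138


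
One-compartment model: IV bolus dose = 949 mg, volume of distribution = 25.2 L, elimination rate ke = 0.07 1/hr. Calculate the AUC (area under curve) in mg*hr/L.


C0 = Dose/Vd = 949/25.2 = 37.6587 mg/L
AUC = C0/ke = 37.6587/0.07
AUC = 538 mg*hr/L


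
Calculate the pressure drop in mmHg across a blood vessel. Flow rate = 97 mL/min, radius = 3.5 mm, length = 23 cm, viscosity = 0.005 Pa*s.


dP = 8*mu*L*Q / (pi*r^4)
Q = 97 mL/min = 1.61667e-06 m^3/s
dP = 31.5491 Pa = 31.5491 / 133.322 mmHg = 0.2366 mmHg


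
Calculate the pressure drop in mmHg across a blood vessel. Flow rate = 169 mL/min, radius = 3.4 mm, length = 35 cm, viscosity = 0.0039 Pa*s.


dP = 8*mu*L*Q / (pi*r^4)
Q = 169 mL/min = 2.81667e-06 m^3/s
dP = 73.2644 Pa = 73.2644 / 133.322 mmHg = 0.5495 mmHg


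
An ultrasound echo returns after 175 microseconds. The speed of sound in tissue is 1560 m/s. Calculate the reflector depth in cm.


depth = c * t / 2
t = 175 us = 1.7500e-04 s
depth = 1560 * 1.7500e-04 / 2
depth = 0.1365 m = 13.65 cm


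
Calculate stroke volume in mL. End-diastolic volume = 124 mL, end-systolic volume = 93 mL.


SV = EDV - ESV
SV = 124 - 93
SV = 31 mL


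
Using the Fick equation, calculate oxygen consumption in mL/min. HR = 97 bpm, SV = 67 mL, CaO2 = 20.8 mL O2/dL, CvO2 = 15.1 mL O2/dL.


CO = HR*SV = 97*67/1000 = 6.499 L/min
a-v O2 diff = 20.8 - 15.1 = 5.7 mL/dL
VO2 = CO * (CaO2-CvO2) * 10 dL/L
VO2 = 6.499 * 5.7 * 10
VO2 = 370.4 mL/min


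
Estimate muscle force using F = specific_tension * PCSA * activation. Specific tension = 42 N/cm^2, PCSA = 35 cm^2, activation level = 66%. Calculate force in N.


F = sigma * PCSA * activation
F = 42 * 35 * 0.66
F = 970.2 N


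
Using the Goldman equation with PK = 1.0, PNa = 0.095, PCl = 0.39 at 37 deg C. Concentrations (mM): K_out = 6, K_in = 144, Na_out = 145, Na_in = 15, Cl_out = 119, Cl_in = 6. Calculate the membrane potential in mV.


Vm = (RT/F)*ln((PK*Ko + PNa*Nao + PCl*Cli)/(PK*Ki + PNa*Nai + PCl*Clo))
Numer = 22.115, Denom = 191.835
Vm = -57.74 mV


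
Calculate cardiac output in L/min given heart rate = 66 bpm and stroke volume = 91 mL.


CO = HR * SV
CO = 66 * 91 / 1000
CO = 6.006 L/min


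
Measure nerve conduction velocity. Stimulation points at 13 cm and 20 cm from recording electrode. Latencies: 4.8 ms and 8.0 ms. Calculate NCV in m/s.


Distance = (20 - 13) / 100 = 0.07 m
dt = (8.0 - 4.8) / 1000 = 0.0032 s
NCV = dist / dt = 21.88 m/s


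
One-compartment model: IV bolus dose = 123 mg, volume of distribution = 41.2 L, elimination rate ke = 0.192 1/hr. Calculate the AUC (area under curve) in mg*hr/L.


C0 = Dose/Vd = 123/41.2 = 2.98544 mg/L
AUC = C0/ke = 2.98544/0.192
AUC = 15.55 mg*hr/L


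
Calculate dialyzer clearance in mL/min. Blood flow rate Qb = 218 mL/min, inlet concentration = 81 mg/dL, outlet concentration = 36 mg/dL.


K = Qb * (Cb_in - Cb_out) / Cb_in
K = 218 * (81 - 36) / 81
K = 121.1 mL/min


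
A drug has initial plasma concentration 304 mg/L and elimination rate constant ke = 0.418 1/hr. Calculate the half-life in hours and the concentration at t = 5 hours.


t_half = ln(2) / ke = 0.693147 / 0.418 = 1.658 hr
C(t) = C0 * exp(-ke*t) = 304 * exp(-0.418*5)
C(5) = 37.6 mg/L


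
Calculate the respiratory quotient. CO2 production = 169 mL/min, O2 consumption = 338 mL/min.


RQ = VCO2 / VO2
RQ = 169 / 338
RQ = 0.5


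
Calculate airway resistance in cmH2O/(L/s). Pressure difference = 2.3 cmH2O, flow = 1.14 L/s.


R = dP / flow
R = 2.3 / 1.14
R = 2.018 cmH2O/(L/s)


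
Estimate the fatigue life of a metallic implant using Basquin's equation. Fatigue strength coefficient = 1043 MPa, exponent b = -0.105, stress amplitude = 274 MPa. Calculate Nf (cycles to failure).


sigma_a = sigma_f' * (2Nf)^b
2Nf = (sigma_a/sigma_f')^(1/b)
2Nf = (274/1043)^(1/-0.105)
2Nf = 337981.41
Nf = 1.69e+05


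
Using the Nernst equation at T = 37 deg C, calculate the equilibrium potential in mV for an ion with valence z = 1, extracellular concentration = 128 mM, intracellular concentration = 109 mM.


E = (RT/(zF)) * ln(C_out/C_in)
T = 37 + 273.15 = 310.15 K
E = (8.314 * 310.15 / (1 * 96485)) * ln(128/109)
E = 4.294 mV


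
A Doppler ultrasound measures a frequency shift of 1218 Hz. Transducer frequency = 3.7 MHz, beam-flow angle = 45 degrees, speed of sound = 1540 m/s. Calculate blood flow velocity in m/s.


v = fd * c / (2 * f0 * cos(theta))
v = 1218 * 1540 / (2 * 3.7000e+06 * cos(45))
v = 0.3585 m/s


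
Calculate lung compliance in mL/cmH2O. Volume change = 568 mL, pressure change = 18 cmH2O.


C = dV / dP
C = 568 / 18
C = 31.56 mL/cmH2O


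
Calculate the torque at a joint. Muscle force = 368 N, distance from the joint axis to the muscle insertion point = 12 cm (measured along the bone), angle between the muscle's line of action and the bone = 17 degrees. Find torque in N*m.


Torque = F * d * sin(theta)   (moment arm = d*sin(theta))
d = 12 cm = 0.12 m
Torque = 368 * 0.12 * sin(17)
Torque = 12.91 N*m


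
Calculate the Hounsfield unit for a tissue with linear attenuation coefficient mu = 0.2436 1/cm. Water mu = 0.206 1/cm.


HU = ((mu_tissue - mu_water) / mu_water) * 1000
HU = ((0.2436 - 0.206) / 0.206) * 1000
HU = 182.5


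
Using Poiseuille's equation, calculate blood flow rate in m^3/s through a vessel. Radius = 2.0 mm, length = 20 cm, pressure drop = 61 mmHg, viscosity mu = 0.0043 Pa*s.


Q = pi*r^4*dP / (8*mu*L)
r = 0.002 m, L = 0.2 m
dP = 61 mmHg = 8132.642 Pa
Q = 5.9417e-05 m^3/s


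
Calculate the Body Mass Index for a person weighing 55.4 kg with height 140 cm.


BMI = weight / height^2
height = 140 cm = 1.4 m
BMI = 55.4 / 1.4^2
BMI = 28.27 kg/m^2


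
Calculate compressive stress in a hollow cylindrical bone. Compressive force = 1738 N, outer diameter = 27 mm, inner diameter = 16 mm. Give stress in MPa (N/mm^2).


A = pi*(r_o^2 - r_i^2)
r_o = 13.5 mm, r_i = 8 mm
A = 371.493 mm^2
sigma = F/A = 1738 / 371.493
sigma = 4.678 MPa


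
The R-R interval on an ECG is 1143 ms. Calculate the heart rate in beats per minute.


HR = 60 / RR_interval(s)
RR = 1143 ms = 1.143 s
HR = 60 / 1.143 = 52.49 bpm


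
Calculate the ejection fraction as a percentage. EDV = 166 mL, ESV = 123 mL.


SV = EDV - ESV = 166 - 123 = 43 mL
EF = SV/EDV * 100 = 43/166 * 100
EF = 25.9%


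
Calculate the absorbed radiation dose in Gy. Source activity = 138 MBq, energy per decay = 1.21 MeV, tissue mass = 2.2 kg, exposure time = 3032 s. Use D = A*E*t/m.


A = 138 MBq = 1.3800e+08 Bq
E = 1.21 MeV = 1.93842e-13 J
D = A*E*t/m = 1.3800e+08*1.93842e-13*3032/2.2
D = 0.03687 Gy


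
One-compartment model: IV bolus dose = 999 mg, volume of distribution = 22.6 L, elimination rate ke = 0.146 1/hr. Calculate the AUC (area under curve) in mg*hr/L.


C0 = Dose/Vd = 999/22.6 = 44.2035 mg/L
AUC = C0/ke = 44.2035/0.146
AUC = 302.8 mg*hr/L


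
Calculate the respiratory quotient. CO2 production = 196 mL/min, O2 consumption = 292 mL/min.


RQ = VCO2 / VO2
RQ = 196 / 292
RQ = 0.6712


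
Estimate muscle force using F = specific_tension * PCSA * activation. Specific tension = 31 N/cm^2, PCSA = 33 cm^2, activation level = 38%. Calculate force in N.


F = sigma * PCSA * activation
F = 31 * 33 * 0.38
F = 388.7 N


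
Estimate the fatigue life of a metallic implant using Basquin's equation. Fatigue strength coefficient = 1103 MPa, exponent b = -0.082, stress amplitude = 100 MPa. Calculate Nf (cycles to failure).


sigma_a = sigma_f' * (2Nf)^b
2Nf = (sigma_a/sigma_f')^(1/b)
2Nf = (100/1103)^(1/-0.082)
2Nf = 5.1800687e+12
Nf = 2.5900e+12


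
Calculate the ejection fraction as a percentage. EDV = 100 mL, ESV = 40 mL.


SV = EDV - ESV = 100 - 40 = 60 mL
EF = SV/EDV * 100 = 60/100 * 100
EF = 60%


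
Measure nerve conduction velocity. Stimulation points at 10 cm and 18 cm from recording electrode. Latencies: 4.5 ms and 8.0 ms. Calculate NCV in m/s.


Distance = (18 - 10) / 100 = 0.08 m
dt = (8.0 - 4.5) / 1000 = 0.0035 s
NCV = dist / dt = 22.86 m/s


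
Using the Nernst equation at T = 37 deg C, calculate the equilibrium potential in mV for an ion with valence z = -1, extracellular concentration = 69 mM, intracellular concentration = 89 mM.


E = (RT/(zF)) * ln(C_out/C_in)
T = 37 + 273.15 = 310.15 K
E = (8.314 * 310.15 / (-1 * 96485)) * ln(69/89)
E = 6.802 mV


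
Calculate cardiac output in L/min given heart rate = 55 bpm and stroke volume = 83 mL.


CO = HR * SV
CO = 55 * 83 / 1000
CO = 4.565 L/min


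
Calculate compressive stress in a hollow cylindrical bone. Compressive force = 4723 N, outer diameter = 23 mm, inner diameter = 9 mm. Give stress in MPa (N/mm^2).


A = pi*(r_o^2 - r_i^2)
r_o = 11.5 mm, r_i = 4.5 mm
A = 351.858 mm^2
sigma = F/A = 4723 / 351.858
sigma = 13.42 MPa


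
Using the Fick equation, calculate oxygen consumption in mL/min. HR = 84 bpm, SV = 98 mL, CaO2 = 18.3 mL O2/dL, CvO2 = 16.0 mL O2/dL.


CO = HR*SV = 84*98/1000 = 8.232 L/min
a-v O2 diff = 18.3 - 16.0 = 2.3 mL/dL
VO2 = CO * (CaO2-CvO2) * 10 dL/L
VO2 = 8.232 * 2.3 * 10
VO2 = 189.3 mL/min


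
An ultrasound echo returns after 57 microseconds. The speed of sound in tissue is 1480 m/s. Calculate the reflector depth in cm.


depth = c * t / 2
t = 57 us = 5.7000e-05 s
depth = 1480 * 5.7000e-05 / 2
depth = 0.04218 m = 4.218 cm


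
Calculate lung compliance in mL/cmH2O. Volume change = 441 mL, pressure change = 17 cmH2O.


C = dV / dP
C = 441 / 17
C = 25.94 mL/cmH2O


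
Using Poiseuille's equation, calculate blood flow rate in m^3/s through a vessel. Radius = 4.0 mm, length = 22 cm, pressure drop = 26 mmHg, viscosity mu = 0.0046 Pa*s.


Q = pi*r^4*dP / (8*mu*L)
r = 0.004 m, L = 0.22 m
dP = 26 mmHg = 3466.372 Pa
Q = 3.4435e-04 m^3/s


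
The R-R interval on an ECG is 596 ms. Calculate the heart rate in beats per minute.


HR = 60 / RR_interval(s)
RR = 596 ms = 0.596 s
HR = 60 / 0.596 = 100.7 bpm


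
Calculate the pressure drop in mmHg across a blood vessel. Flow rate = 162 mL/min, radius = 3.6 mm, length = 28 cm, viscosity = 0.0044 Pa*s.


dP = 8*mu*L*Q / (pi*r^4)
Q = 162 mL/min = 2.7e-06 m^3/s
dP = 50.4318 Pa = 50.4318 / 133.322 mmHg = 0.3783 mmHg


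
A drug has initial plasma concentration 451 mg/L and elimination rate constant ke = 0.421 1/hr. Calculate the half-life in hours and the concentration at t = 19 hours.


t_half = ln(2) / ke = 0.693147 / 0.421 = 1.646 hr
C(t) = C0 * exp(-ke*t) = 451 * exp(-0.421*19)
C(19) = 0.1514 mg/L


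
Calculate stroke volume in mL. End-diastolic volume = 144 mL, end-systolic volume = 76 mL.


SV = EDV - ESV
SV = 144 - 76
SV = 68 mL


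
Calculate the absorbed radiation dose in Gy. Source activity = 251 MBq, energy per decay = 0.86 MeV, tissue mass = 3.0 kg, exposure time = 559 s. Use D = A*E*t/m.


A = 251 MBq = 2.5100e+08 Bq
E = 0.86 MeV = 1.37772e-13 J
D = A*E*t/m = 2.5100e+08*1.37772e-13*559/3.0
D = 0.006444 Gy


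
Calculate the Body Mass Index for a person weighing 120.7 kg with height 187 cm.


BMI = weight / height^2
height = 187 cm = 1.87 m
BMI = 120.7 / 1.87^2
BMI = 34.52 kg/m^2


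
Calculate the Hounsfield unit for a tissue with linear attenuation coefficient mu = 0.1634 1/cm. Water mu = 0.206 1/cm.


HU = ((mu_tissue - mu_water) / mu_water) * 1000
HU = ((0.1634 - 0.206) / 0.206) * 1000
HU = -206.8


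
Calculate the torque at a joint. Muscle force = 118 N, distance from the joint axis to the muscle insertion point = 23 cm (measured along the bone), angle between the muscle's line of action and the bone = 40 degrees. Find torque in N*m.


Torque = F * d * sin(theta)   (moment arm = d*sin(theta))
d = 23 cm = 0.23 m
Torque = 118 * 0.23 * sin(40)
Torque = 17.45 N*m


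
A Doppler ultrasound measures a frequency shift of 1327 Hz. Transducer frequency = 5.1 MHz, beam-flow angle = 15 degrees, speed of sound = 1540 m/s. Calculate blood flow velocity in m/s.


v = fd * c / (2 * f0 * cos(theta))
v = 1327 * 1540 / (2 * 5.1000e+06 * cos(15))
v = 0.2074 m/s


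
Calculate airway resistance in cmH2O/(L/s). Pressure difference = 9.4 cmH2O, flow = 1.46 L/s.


R = dP / flow
R = 9.4 / 1.46
R = 6.438 cmH2O/(L/s)


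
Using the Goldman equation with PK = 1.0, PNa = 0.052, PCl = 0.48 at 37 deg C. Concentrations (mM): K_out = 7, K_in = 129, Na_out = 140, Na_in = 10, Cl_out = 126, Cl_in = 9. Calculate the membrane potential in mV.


Vm = (RT/F)*ln((PK*Ko + PNa*Nao + PCl*Cli)/(PK*Ki + PNa*Nai + PCl*Clo))
Numer = 18.6, Denom = 190
Vm = -62.11 mV


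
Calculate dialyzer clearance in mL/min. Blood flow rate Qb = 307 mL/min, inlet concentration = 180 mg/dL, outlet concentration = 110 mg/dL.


K = Qb * (Cb_in - Cb_out) / Cb_in
K = 307 * (180 - 110) / 180
K = 119.4 mL/min


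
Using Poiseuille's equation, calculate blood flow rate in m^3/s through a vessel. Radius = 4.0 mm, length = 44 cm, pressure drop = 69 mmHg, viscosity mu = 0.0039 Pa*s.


Q = pi*r^4*dP / (8*mu*L)
r = 0.004 m, L = 0.44 m
dP = 69 mmHg = 9199.218 Pa
Q = 5.3893e-04 m^3/s


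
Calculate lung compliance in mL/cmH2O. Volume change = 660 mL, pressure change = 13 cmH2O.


C = dV / dP
C = 660 / 13
C = 50.77 mL/cmH2O


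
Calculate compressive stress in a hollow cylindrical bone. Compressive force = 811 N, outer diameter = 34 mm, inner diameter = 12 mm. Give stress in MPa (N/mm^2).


A = pi*(r_o^2 - r_i^2)
r_o = 17 mm, r_i = 6 mm
A = 794.823 mm^2
sigma = F/A = 811 / 794.823
sigma = 1.02 MPa


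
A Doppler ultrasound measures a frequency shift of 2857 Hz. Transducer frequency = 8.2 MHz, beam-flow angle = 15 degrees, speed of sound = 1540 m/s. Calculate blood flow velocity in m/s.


v = fd * c / (2 * f0 * cos(theta))
v = 2857 * 1540 / (2 * 8.2000e+06 * cos(15))
v = 0.2777 m/s


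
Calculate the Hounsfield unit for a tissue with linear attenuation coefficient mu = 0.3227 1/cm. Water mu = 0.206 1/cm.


HU = ((mu_tissue - mu_water) / mu_water) * 1000
HU = ((0.3227 - 0.206) / 0.206) * 1000
HU = 566.5


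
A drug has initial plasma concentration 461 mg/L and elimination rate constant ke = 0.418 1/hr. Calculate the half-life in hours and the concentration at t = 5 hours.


t_half = ln(2) / ke = 0.693147 / 0.418 = 1.658 hr
C(t) = C0 * exp(-ke*t) = 461 * exp(-0.418*5)
C(5) = 57.02 mg/L


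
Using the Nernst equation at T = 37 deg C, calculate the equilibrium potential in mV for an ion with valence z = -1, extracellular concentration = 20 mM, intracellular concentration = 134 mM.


E = (RT/(zF)) * ln(C_out/C_in)
T = 37 + 273.15 = 310.15 K
E = (8.314 * 310.15 / (-1 * 96485)) * ln(20/134)
E = 50.83 mV


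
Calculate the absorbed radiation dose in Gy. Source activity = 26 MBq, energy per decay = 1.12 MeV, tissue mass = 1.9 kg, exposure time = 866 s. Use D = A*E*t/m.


A = 26 MBq = 2.6000e+07 Bq
E = 1.12 MeV = 1.79424e-13 J
D = A*E*t/m = 2.6000e+07*1.79424e-13*866/1.9
D = 0.002126 Gy


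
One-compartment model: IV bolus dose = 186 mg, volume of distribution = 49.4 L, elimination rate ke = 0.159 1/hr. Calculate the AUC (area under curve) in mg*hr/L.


C0 = Dose/Vd = 186/49.4 = 3.76518 mg/L
AUC = C0/ke = 3.76518/0.159
AUC = 23.68 mg*hr/L


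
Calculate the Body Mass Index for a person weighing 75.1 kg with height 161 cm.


BMI = weight / height^2
height = 161 cm = 1.61 m
BMI = 75.1 / 1.61^2
BMI = 28.97 kg/m^2


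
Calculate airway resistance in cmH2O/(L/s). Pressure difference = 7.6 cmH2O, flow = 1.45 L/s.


R = dP / flow
R = 7.6 / 1.45
R = 5.241 cmH2O/(L/s)


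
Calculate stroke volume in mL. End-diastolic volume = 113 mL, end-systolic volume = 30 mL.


SV = EDV - ESV
SV = 113 - 30
SV = 83 mL


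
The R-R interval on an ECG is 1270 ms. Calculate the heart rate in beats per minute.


HR = 60 / RR_interval(s)
RR = 1270 ms = 1.27 s
HR = 60 / 1.27 = 47.24 bpm


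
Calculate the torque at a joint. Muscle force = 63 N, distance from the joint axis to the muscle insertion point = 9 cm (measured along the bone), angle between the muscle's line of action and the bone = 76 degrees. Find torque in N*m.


Torque = F * d * sin(theta)   (moment arm = d*sin(theta))
d = 9 cm = 0.09 m
Torque = 63 * 0.09 * sin(76)
Torque = 5.502 N*m


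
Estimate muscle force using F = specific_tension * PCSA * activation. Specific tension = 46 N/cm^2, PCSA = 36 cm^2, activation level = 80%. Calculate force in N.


F = sigma * PCSA * activation
F = 46 * 36 * 0.8
F = 1325 N


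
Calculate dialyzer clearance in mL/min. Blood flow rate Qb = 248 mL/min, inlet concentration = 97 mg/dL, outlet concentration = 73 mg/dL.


K = Qb * (Cb_in - Cb_out) / Cb_in
K = 248 * (97 - 73) / 97
K = 61.36 mL/min


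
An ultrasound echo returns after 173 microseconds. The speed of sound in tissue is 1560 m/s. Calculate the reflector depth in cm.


depth = c * t / 2
t = 173 us = 1.7300e-04 s
depth = 1560 * 1.7300e-04 / 2
depth = 0.13494 m = 13.494 cm


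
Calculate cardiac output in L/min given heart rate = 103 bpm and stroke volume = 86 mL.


CO = HR * SV
CO = 103 * 86 / 1000
CO = 8.858 L/min


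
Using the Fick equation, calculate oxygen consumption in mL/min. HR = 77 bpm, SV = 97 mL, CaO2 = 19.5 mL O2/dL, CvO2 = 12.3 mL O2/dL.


CO = HR*SV = 77*97/1000 = 7.469 L/min
a-v O2 diff = 19.5 - 12.3 = 7.2 mL/dL
VO2 = CO * (CaO2-CvO2) * 10 dL/L
VO2 = 7.469 * 7.2 * 10
VO2 = 537.8 mL/min


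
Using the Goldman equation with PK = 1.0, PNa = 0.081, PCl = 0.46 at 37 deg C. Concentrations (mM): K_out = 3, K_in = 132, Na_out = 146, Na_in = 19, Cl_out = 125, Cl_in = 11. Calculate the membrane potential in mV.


Vm = (RT/F)*ln((PK*Ko + PNa*Nao + PCl*Cli)/(PK*Ki + PNa*Nai + PCl*Clo))
Numer = 19.886, Denom = 191.039
Vm = -60.46 mV


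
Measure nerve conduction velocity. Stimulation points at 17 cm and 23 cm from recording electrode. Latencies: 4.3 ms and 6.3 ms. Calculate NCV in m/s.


Distance = (23 - 17) / 100 = 0.06 m
dt = (6.3 - 4.3) / 1000 = 0.002 s
NCV = dist / dt = 30 m/s


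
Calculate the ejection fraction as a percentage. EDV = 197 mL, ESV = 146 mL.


SV = EDV - ESV = 197 - 146 = 51 mL
EF = SV/EDV * 100 = 51/197 * 100
EF = 25.89%


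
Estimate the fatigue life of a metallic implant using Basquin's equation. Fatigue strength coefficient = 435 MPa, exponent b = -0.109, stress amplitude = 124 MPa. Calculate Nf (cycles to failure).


sigma_a = sigma_f' * (2Nf)^b
2Nf = (sigma_a/sigma_f')^(1/b)
2Nf = (124/435)^(1/-0.109)
2Nf = 100142.84
Nf = 5.007e+04


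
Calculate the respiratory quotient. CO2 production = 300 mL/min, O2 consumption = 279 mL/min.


RQ = VCO2 / VO2
RQ = 300 / 279
RQ = 1.075


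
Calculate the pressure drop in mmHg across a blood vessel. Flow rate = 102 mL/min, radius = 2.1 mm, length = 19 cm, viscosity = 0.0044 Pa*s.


dP = 8*mu*L*Q / (pi*r^4)
Q = 102 mL/min = 1.7e-06 m^3/s
dP = 186.088 Pa = 186.088 / 133.322 mmHg = 1.396 mmHg


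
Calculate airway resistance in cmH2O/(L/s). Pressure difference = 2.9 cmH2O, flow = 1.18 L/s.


R = dP / flow
R = 2.9 / 1.18
R = 2.458 cmH2O/(L/s)


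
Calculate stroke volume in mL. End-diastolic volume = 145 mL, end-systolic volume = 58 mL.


SV = EDV - ESV
SV = 145 - 58
SV = 87 mL


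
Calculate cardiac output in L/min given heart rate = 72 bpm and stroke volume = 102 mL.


CO = HR * SV
CO = 72 * 102 / 1000
CO = 7.344 L/min


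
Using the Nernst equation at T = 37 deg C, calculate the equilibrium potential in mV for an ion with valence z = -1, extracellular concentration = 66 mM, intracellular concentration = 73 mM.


E = (RT/(zF)) * ln(C_out/C_in)
T = 37 + 273.15 = 310.15 K
E = (8.314 * 310.15 / (-1 * 96485)) * ln(66/73)
E = 2.694 mV


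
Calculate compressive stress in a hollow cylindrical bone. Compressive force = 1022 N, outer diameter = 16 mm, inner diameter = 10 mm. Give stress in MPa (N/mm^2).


A = pi*(r_o^2 - r_i^2)
r_o = 8 mm, r_i = 5 mm
A = 122.522 mm^2
sigma = F/A = 1022 / 122.522
sigma = 8.341 MPa


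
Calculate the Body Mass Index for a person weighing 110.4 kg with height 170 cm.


BMI = weight / height^2
height = 170 cm = 1.7 m
BMI = 110.4 / 1.7^2
BMI = 38.2 kg/m^2


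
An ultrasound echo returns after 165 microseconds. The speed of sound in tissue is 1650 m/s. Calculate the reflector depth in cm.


depth = c * t / 2
t = 165 us = 1.6500e-04 s
depth = 1650 * 1.6500e-04 / 2
depth = 0.136125 m = 13.6125 cm


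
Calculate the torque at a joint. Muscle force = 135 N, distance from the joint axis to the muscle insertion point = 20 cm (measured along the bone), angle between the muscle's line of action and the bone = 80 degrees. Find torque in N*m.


Torque = F * d * sin(theta)   (moment arm = d*sin(theta))
d = 20 cm = 0.2 m
Torque = 135 * 0.2 * sin(80)
Torque = 26.59 N*m


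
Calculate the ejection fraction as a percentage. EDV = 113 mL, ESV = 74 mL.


SV = EDV - ESV = 113 - 74 = 39 mL
EF = SV/EDV * 100 = 39/113 * 100
EF = 34.51%


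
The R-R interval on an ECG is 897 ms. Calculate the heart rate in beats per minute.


HR = 60 / RR_interval(s)
RR = 897 ms = 0.897 s
HR = 60 / 0.897 = 66.89 bpm


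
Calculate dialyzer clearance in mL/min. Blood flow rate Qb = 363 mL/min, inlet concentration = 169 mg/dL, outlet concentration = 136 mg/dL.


K = Qb * (Cb_in - Cb_out) / Cb_in
K = 363 * (169 - 136) / 169
K = 70.88 mL/min


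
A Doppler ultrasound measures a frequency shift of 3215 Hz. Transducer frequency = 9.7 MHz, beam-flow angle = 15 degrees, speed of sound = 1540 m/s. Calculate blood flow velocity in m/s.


v = fd * c / (2 * f0 * cos(theta))
v = 3215 * 1540 / (2 * 9.7000e+06 * cos(15))
v = 0.2642 m/s


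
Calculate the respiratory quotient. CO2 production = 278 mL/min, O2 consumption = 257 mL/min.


RQ = VCO2 / VO2
RQ = 278 / 257
RQ = 1.082


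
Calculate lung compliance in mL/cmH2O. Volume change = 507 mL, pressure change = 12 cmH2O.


C = dV / dP
C = 507 / 12
C = 42.25 mL/cmH2O


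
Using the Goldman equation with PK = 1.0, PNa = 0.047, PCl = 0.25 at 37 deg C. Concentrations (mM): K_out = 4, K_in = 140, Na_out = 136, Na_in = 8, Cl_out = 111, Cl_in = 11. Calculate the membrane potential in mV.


Vm = (RT/F)*ln((PK*Ko + PNa*Nao + PCl*Cli)/(PK*Ki + PNa*Nai + PCl*Clo))
Numer = 13.142, Denom = 168.126
Vm = -68.12 mV


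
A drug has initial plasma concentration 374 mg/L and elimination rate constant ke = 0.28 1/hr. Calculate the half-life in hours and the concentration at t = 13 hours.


t_half = ln(2) / ke = 0.693147 / 0.28 = 2.476 hr
C(t) = C0 * exp(-ke*t) = 374 * exp(-0.28*13)
C(13) = 9.818 mg/L


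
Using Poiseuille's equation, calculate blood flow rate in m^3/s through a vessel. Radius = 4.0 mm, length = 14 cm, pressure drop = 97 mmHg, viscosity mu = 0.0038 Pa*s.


Q = pi*r^4*dP / (8*mu*L)
r = 0.004 m, L = 0.14 m
dP = 97 mmHg = 12932.234 Pa
Q = 0.002444 m^3/s


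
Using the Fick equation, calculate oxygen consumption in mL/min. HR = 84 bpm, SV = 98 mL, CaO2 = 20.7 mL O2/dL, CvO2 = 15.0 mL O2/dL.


CO = HR*SV = 84*98/1000 = 8.232 L/min
a-v O2 diff = 20.7 - 15.0 = 5.7 mL/dL
VO2 = CO * (CaO2-CvO2) * 10 dL/L
VO2 = 8.232 * 5.7 * 10
VO2 = 469.2 mL/min
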